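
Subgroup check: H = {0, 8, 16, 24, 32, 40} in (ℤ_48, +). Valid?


Subgroup test for H = {0, 8, 16, 24, 32, 40} in (ℤ_48, +):
(1) 0 ∈ H? Yes
(2) Closure: for all a,b ∈ H, (a+b) mod 48 ∈ H? Yes
(3) Inverses: for all a ∈ H, -a mod 48 ∈ H? Yes

Yes, H is a subgroup of ℤ_48


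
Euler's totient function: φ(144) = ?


Factor n: 144 = 2^4 × 3^2
φ(n) = n · ∏(1 - 1/p) over distinct primes p | n
φ(144) = 144 · (1 - 1/2) · (1 - 1/3) = 48

φ(144) = 48


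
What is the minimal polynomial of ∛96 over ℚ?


∛96 satisfies x³ - 96 = 0, irreducible over ℚ (no rational root; 96 is not a perfect cube)

Minimal polynomial: x³ - 96


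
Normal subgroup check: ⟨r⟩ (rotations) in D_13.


H = ⟨r⟩ (rotations) in D_13
The rotation subgroup ⟨r⟩ has index 2 in D_13, so it is normal

Yes, normal subgroup


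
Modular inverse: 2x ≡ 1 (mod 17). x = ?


Use the extended Euclidean algorithm to write 1 = 2·s + 17·t; then s mod 17 is the inverse.
Euclidean algorithm:
  2 = 0·17 + 2
  17 = 8·2 + 1
  2 = 2·1 + 0
gcd(2,17) = 1
Back-substitution gives: 2·(-8) + 17·(1) = 1
So 2⁻¹ ≡ -8 ≡ 9 (mod 17)
Check: 2 × 9 = 18 ≡ 1 (mod 17) ✓

2⁻¹ ≡ 9 (mod 17)


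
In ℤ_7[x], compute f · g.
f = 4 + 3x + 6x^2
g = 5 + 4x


Expand and collect like terms; reduce coefficients mod 7:
x^0: 4·5 = 20 ≡ 6 (mod 7)
x^1: 4·4 + 3·5 = 31 ≡ 3 (mod 7)
x^2: 3·4 + 6·5 = 42 ≡ 0 (mod 7)
x^3: 6·4 = 24 ≡ 3 (mod 7)
Result: 6 + 3x + 3x^3

f · g = 6 + 3x + 3x^3


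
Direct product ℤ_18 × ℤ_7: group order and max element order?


|ℤ_18 × ℤ_7| = 18 × 7 = 126
Max element order = lcm(18,7) = 126
Cyclic? Yes (gcd=1)

|ℤ_18×ℤ_7| = 126, max element order = 126


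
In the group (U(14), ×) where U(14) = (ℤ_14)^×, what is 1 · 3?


Operation: multiplication mod 14
1 · 3 = (a × b) mod 14 with a = 1, b = 3

1 · 3 = 3


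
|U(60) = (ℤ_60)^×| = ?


U(n) is the group of units mod n; |U(n)| = φ(n)
|U(60)| = φ(60) = 16

|U(60) = (ℤ_60)^×| = 16


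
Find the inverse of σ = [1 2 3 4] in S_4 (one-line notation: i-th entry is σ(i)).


To find σ⁻¹, swap domain and range:
σ(1) = 1 → σ⁻¹(1) = 1
σ(2) = 2 → σ⁻¹(2) = 2
σ(3) = 3 → σ⁻¹(3) = 3
σ(4) = 4 → σ⁻¹(4) = 4

σ⁻¹ = [1 2 3 4]


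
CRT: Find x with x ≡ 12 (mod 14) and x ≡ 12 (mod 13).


m₁ = 14, m₂ = 13, gcd = 1, so CRT applies. M = m₁·m₂ = 182
Let M₁ = M/m₁ = 13, M₂ = M/m₂ = 14
Find y₁ ≡ M₁⁻¹ (mod m₁): 13⁻¹ ≡ 13 (mod 14)
Find y₂ ≡ M₂⁻¹ (mod m₂): 14⁻¹ ≡ 1 (mod 13)
x = a₁·M₁·y₁ + a₂·M₂·y₂ = 12·13·13 + 12·14·1 = 2196
Reduce mod 182: x ≡ 12
Check: 12 mod 14 = 12 ✓, 12 mod 13 = 12 ✓

x ≡ 12 (mod 182)


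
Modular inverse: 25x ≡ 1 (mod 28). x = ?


Use the extended Euclidean algorithm to write 1 = 25·s + 28·t; then s mod 28 is the inverse.
Euclidean algorithm:
  25 = 0·28 + 25
  28 = 1·25 + 3
  25 = 8·3 + 1
  3 = 3·1 + 0
gcd(25,28) = 1
Back-substitution gives: 25·(9) + 28·(-8) = 1
So 25⁻¹ ≡ 9 ≡ 9 (mod 28)
Check: 25 × 9 = 225 ≡ 1 (mod 28) ✓

25⁻¹ ≡ 9 (mod 28)


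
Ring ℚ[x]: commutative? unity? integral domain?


Polynomial ring over ℚ (an integral domain) is a commutative integral domain with unity 1
Commutative: Yes
Integral domain: Yes
Has unity: Yes

ℚ[x]: Commutative=Yes, Unity=Yes


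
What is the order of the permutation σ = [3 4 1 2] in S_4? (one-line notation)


Cycle decomposition: (1 3) (2 4)
Cycle lengths: 2, 2
Order = lcm(2, 2) = 2

ord(σ) = 2


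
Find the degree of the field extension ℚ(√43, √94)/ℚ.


[ℚ(√43,√94):ℚ] = [ℚ(√43,√94):ℚ(√43)]·[ℚ(√43):ℚ] = 2·2 = 4

[ℚ(√43, √94)/ℚ] = 4


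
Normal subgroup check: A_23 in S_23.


H = A_23 in S_23
A_23 has index 2 in S_23, and every subgroup of index 2 is normal

Yes, normal subgroup


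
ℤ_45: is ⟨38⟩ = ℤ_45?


g generates ℤ_n iff gcd(g, n) = 1
gcd(38, 45) = 1
Since gcd = 1, 38 is a generator.

Yes, 38 generates ℤ_45


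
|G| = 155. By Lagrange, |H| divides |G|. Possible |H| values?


Lagrange's theorem: |H| divides |G|
|G| = 155
Divisors of 155: 1, 5, 31, 155

Possible subgroup orders: {1, 5, 31, 155}


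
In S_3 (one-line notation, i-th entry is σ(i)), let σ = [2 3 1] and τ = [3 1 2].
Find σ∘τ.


σ∘τ: apply τ first, then σ
1 →τ 3 →σ 1
2 →τ 1 →σ 2
3 →τ 2 →σ 3

σ∘τ = [1 2 3]


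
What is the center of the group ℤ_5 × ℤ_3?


Z(G) = {g ∈ G | gx = xg for all x ∈ G}
Direct product of abelian groups is abelian, so Z(G) = G

Z(ℤ_5 × ℤ_3) = ℤ_5 × ℤ_3


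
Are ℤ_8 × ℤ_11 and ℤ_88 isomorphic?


Comparing ℤ_8 × ℤ_11 and ℤ_88:
gcd(8,11) = 1, so ℤ_8 × ℤ_11 ≅ ℤ_88 (CRT)

Yes, ℤ_8 × ℤ_11 ≅ ℤ_88


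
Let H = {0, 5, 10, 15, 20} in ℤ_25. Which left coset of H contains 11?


11 + H = {11 + h (mod 25) : h ∈ H}
11+0=11, 11+5=16, 11+10=21, 11+15=1, 11+20=6
11 + H = {1, 6, 11, 16, 21} = 1 + H

11 + H = {1, 6, 11, 16, 21}


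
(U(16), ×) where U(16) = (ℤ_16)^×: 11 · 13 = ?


Operation: multiplication mod 16
11 · 13 = (a × b) mod 16 with a = 11, b = 13

11 · 13 = 15


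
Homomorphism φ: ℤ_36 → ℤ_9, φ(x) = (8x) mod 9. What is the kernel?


Kernel = preimage of identity
ker(φ) = {x ∈ ℤ_36 : 8x ≡ 0 (mod 9)}. Since 9 | 36, φ is well-defined. The kernel is the cyclic subgroup ⟨9⟩ of ℤ_36 (order 4), i.e. {0, 9, 18, 27}

ker(φ) = {0, 9, 18, 27}


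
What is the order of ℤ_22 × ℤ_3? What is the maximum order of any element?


|ℤ_22 × ℤ_3| = 22 × 3 = 66
Max element order = lcm(22,3) = 66
Cyclic? Yes (gcd=1)

|ℤ_22×ℤ_3| = 66, max element order = 66


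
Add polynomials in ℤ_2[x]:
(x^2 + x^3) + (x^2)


Add coefficients mod 2:
x^0: 0 + 0 = 0 (mod 2)
x^1: 0 + 0 = 0 (mod 2)
x^2: 1 + 1 = 0 (mod 2)
x^3: 1 + 0 = 1 (mod 2)
Result: x^3

f + g = x^3


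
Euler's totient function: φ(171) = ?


Factor n: 171 = 3^2 × 19
φ(n) = n · ∏(1 - 1/p) over distinct primes p | n
φ(171) = 171 · (1 - 1/3) · (1 - 1/19) = 108

φ(171) = 108


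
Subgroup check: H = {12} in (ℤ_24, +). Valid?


Subgroup test for H = {12} in (ℤ_24, +):
(1) 0 ∈ H? No
(2) Closure: for all a,b ∈ H, (a+b) mod 24 ∈ H? No  [counterexample: 12 + 12 = 0 ∉ H]
(3) Inverses: for all a ∈ H, -a mod 24 ∈ H? Yes

No, H is not a subgroup of ℤ_24


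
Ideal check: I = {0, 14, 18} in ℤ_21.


Check ideal conditions for I = {0, 14, 18} in ℤ_21:
(1) I is an additive subgroup? No
(2) For r ∈ ℤ_21 and a ∈ I: r·a ∈ I? No  [counterexample: r=2, a=14, r·a mod 21 = 7 ∉ I]

No, I is not an ideal of ℤ_21


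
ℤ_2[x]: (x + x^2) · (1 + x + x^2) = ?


Expand and collect like terms; reduce coefficients mod 2:
x^0: 0·1 = 0 ≡ 0 (mod 2)
x^1: 0·1 + 1·1 = 1 ≡ 1 (mod 2)
x^2: 0·1 + 1·1 + 1·1 = 2 ≡ 0 (mod 2)
x^3: 1·1 + 1·1 = 2 ≡ 0 (mod 2)
x^4: 1·1 = 1 ≡ 1 (mod 2)
Result: x + x^4

f · g = x + x^4


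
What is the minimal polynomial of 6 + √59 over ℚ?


Let α = 6 + √59. Then α - 6 = √59, so (α - 6)² = 59, giving α² - 12α - 23 = 0. Degree 2 and α ∉ ℚ, so this is the minimal polynomial.

Minimal polynomial: x² - 12x - 23


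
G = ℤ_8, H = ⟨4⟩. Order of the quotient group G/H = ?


|⟨4⟩| = n / gcd(4, 8) = 8 / 4 = 2
H is normal (ℤ_8 is abelian).
|G/H| = |G| / |H| = 8 / 2 = 4

|G/H| = 4


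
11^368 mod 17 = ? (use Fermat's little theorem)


Fermat's little theorem: if p is prime and gcd(a,p)=1, then a^(p-1) ≡ 1 (mod p)
p = 17 is prime, gcd(11,17) = 1
Reduce exponent: 368 mod 16 = 0
So 11^368 ≡ 11^0 (mod 17)
11^0 = 1

11^368 ≡ 1 (mod 17)


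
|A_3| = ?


|A_n| = n!/2 (even permutations)
|A_3| = 3!/2 = 6/2 = 3

|A_3| = 3


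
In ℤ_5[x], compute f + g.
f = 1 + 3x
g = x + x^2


Add coefficients mod 5:
x^0: 1 + 0 = 1 (mod 5)
x^1: 3 + 1 = 4 (mod 5)
x^2: 0 + 1 = 1 (mod 5)
Result: 1 + 4x + x^2

f + g = 1 + 4x + x^2


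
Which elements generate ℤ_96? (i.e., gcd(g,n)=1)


g generates ℤ_n iff gcd(g,n) = 1
Prime factors of 96: 2, 3
Generators are g ∈ {1,...,95} not divisible by any of these primes.
Generators: {1, 5, 7, 11, 13, 17, 19, 23, 25, 29, 31, 35, 37, 41, 43, 47, 49, 53, 55, 59, 61, 65, 67, 71, 73, 77, 79, 83, 85, 89, 91, 95}
Number of generators = φ(96) = 32

Generators of ℤ_96 = {1, 5, 7, 11, 13, 17, 19, 23, 25, 29, 31, 35, 37, 41, 43, 47, 49, 53, 55, 59, 61, 65, 67, 71, 73, 77, 79, 83, 85, 89, 91, 95}


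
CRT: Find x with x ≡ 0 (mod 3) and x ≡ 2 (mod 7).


m₁ = 3, m₂ = 7, gcd = 1, so CRT applies. M = m₁·m₂ = 21
Let M₁ = M/m₁ = 7, M₂ = M/m₂ = 3
Find y₁ ≡ M₁⁻¹ (mod m₁): 7⁻¹ ≡ 1 (mod 3)
Find y₂ ≡ M₂⁻¹ (mod m₂): 3⁻¹ ≡ 5 (mod 7)
x = a₁·M₁·y₁ + a₂·M₂·y₂ = 0·7·1 + 2·3·5 = 30
Reduce mod 21: x ≡ 9
Check: 9 mod 3 = 0 ✓, 9 mod 7 = 2 ✓

x ≡ 9 (mod 21)


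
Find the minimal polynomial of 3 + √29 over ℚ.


Let α = 3 + √29. Then α - 3 = √29, so (α - 3)² = 29, giving α² - 6α - 20 = 0. Degree 2 and α ∉ ℚ, so this is the minimal polynomial.

Minimal polynomial: x² - 6x - 20


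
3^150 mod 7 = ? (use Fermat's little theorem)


Fermat's little theorem: if p is prime and gcd(a,p)=1, then a^(p-1) ≡ 1 (mod p)
p = 7 is prime, gcd(3,7) = 1
Reduce exponent: 150 mod 6 = 0
So 3^150 ≡ 3^0 (mod 7)
3^0 = 1

3^150 ≡ 1 (mod 7)


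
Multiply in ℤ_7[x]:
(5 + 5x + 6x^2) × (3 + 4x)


Expand and collect like terms; reduce coefficients mod 7:
x^0: 5·3 = 15 ≡ 1 (mod 7)
x^1: 5·4 + 5·3 = 35 ≡ 0 (mod 7)
x^2: 5·4 + 6·3 = 38 ≡ 3 (mod 7)
x^3: 6·4 = 24 ≡ 3 (mod 7)
Result: 1 + 3x^2 + 3x^3

f · g = 1 + 3x^2 + 3x^3


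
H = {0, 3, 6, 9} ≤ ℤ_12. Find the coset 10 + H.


10 + H = {10 + h (mod 12) : h ∈ H}
10+0=10, 10+3=1, 10+6=4, 10+9=7
10 + H = {1, 4, 7, 10} = 1 + H

10 + H = {1, 4, 7, 10}


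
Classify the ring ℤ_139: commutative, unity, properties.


ℤ_139 is a commutative ring with unity 1; 139 is prime, so ℤ_139 is a field (hence an integral domain)
Commutative: Yes
Integral domain: Yes
Has unity: Yes

ℤ_139: Commutative=Yes, Unity=Yes


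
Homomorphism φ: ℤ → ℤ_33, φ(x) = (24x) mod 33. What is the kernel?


Kernel = preimage of identity
ker(φ) = {x ∈ ℤ : 24x ≡ 0 (mod 33)}. gcd(24,33) = 3, so 24x ≡ 0 (mod 33) ⟺ x ≡ 0 (mod 33/3 = 11). Hence ker(φ) = 11ℤ

ker(φ) = 11ℤ


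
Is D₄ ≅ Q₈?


Comparing D₄ and Q₈:
D₄ has 5 elements of order 2; Q₈ has only 1

No, D₄ ≇ Q₈


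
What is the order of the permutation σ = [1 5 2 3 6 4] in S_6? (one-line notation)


Cycle decomposition: (2 5 6 4 3)
Cycle lengths: 5
Order = lcm(5) = 5

ord(σ) = 5


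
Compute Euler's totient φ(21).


φ(n) = count of k ∈ {1,...,n} with gcd(k,n)=1
Coprimes to 21: {1, 2, 4, 5, 8, 10, 11, 13, 16, 17, 19, 20}
Count: 12

φ(21) = 12


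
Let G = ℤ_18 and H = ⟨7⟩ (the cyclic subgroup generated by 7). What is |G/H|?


|⟨7⟩| = n / gcd(7, 18) = 18 / 1 = 18
H is normal (ℤ_18 is abelian).
|G/H| = |G| / |H| = 18 / 18 = 1

|G/H| = 1


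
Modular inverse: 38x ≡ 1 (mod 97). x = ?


Use the extended Euclidean algorithm to write 1 = 38·s + 97·t; then s mod 97 is the inverse.
Euclidean algorithm:
  38 = 0·97 + 38
  97 = 2·38 + 21
  38 = 1·21 + 17
  21 = 1·17 + 4
  17 = 4·4 + 1
  4 = 4·1 + 0
gcd(38,97) = 1
Back-substitution gives: 38·(23) + 97·(-9) = 1
So 38⁻¹ ≡ 23 ≡ 23 (mod 97)
Check: 38 × 23 = 874 ≡ 1 (mod 97) ✓

38⁻¹ ≡ 23 (mod 97)


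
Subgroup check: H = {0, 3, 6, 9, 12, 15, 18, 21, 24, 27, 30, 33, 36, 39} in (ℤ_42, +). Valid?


Subgroup test for H = {0, 3, 6, 9, 12, 15, 18, 21, 24, 27, 30, 33, 36, 39} in (ℤ_42, +):
(1) 0 ∈ H? Yes
(2) Closure: for all a,b ∈ H, (a+b) mod 42 ∈ H? Yes
(3) Inverses: for all a ∈ H, -a mod 42 ∈ H? Yes

Yes, H is a subgroup of ℤ_42


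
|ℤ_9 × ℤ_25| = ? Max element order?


|ℤ_9 × ℤ_25| = 9 × 25 = 225
Max element order = lcm(9,25) = 225
Cyclic? Yes (gcd=1)

|ℤ_9×ℤ_25| = 225, max element order = 225


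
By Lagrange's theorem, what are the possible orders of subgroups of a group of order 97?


Lagrange's theorem: |H| divides |G|
|G| = 97
Divisors of 97: 1, 97

Possible subgroup orders: {1, 97}


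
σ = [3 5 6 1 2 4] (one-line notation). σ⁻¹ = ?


To find σ⁻¹, swap domain and range:
σ(1) = 3 → σ⁻¹(3) = 1
σ(2) = 5 → σ⁻¹(5) = 2
σ(3) = 6 → σ⁻¹(6) = 3
σ(4) = 1 → σ⁻¹(1) = 4
σ(5) = 2 → σ⁻¹(2) = 5
σ(6) = 4 → σ⁻¹(4) = 6

σ⁻¹ = [4 5 1 6 2 3]


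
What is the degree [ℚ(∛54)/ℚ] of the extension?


∛54 has minimal polynomial x³ - 54 (irreducible over ℚ since 54 is not a perfect cube)

[ℚ(∛54)/ℚ] = 3


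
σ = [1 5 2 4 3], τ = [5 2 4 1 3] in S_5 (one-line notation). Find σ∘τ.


σ∘τ: apply τ first, then σ
1 →τ 5 →σ 3
2 →τ 2 →σ 5
3 →τ 4 →σ 4
4 →τ 1 →σ 1
5 →τ 3 →σ 2

σ∘τ = [3 5 4 1 2]


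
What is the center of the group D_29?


Z(G) = {g ∈ G | gx = xg for all x ∈ G}
For odd n, Z(D_n) = {e}: no nontrivial rotation commutes with all reflections

Z(D_29) = {e}


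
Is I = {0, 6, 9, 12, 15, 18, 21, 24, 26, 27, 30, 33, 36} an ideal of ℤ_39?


Check ideal conditions for I = {0, 6, 9, 12, 15, 18, 21, 24, 26, 27, 30, 33, 36} in ℤ_39:
(1) I is an additive subgroup? No
(2) For r ∈ ℤ_39 and a ∈ I: r·a ∈ I? No  [counterexample: r=2, a=21, r·a mod 39 = 3 ∉ I]

No, I is not an ideal of ℤ_39


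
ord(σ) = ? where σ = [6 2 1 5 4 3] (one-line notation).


Cycle decomposition: (1 6 3) (4 5)
Cycle lengths: 3, 2
Order = lcm(3, 2) = 6

ord(σ) = 6


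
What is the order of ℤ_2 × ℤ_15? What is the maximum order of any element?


|ℤ_2 × ℤ_15| = 2 × 15 = 30
Max element order = lcm(2,15) = 30
Cyclic? Yes (gcd=1)

|ℤ_2×ℤ_15| = 30, max element order = 30


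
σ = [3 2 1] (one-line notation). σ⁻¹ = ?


To find σ⁻¹, swap domain and range:
σ(1) = 3 → σ⁻¹(3) = 1
σ(2) = 2 → σ⁻¹(2) = 2
σ(3) = 1 → σ⁻¹(1) = 3

σ⁻¹ = [3 2 1]


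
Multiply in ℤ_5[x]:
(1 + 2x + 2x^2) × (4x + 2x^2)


Expand and collect like terms; reduce coefficients mod 5:
x^0: 1·0 = 0 ≡ 0 (mod 5)
x^1: 1·4 + 2·0 = 4 ≡ 4 (mod 5)
x^2: 1·2 + 2·4 + 2·0 = 10 ≡ 0 (mod 5)
x^3: 2·2 + 2·4 = 12 ≡ 2 (mod 5)
x^4: 2·2 = 4 ≡ 4 (mod 5)
Result: 4x + 2x^3 + 4x^4

f · g = 4x + 2x^3 + 4x^4


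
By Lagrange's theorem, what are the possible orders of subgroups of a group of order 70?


Lagrange's theorem: |H| divides |G|
|G| = 70
Divisors of 70: 1, 2, 5, 7, 10, 14, 35, 70

Possible subgroup orders: {1, 2, 5, 7, 10, 14, 35, 70}


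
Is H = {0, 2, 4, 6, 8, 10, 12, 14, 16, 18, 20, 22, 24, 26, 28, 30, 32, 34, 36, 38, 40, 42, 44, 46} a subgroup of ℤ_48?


Subgroup test for H = {0, 2, 4, 6, 8, 10, 12, 14, 16, 18, 20, 22, 24, 26, 28, 30, 32, 34, 36, 38, 40, 42, 44, 46} in (ℤ_48, +):
(1) 0 ∈ H? Yes
(2) Closure: for all a,b ∈ H, (a+b) mod 48 ∈ H? Yes
(3) Inverses: for all a ∈ H, -a mod 48 ∈ H? Yes

Yes, H is a subgroup of ℤ_48


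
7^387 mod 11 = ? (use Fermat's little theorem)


Fermat's little theorem: if p is prime and gcd(a,p)=1, then a^(p-1) ≡ 1 (mod p)
p = 11 is prime, gcd(7,11) = 1
Reduce exponent: 387 mod 10 = 7
So 7^387 ≡ 7^7 (mod 11)
7^7 mod 11 = 6

7^387 ≡ 6 (mod 11)


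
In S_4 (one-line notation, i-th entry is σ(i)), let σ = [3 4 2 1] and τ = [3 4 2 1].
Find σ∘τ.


σ∘τ: apply τ first, then σ
1 →τ 3 →σ 2
2 →τ 4 →σ 1
3 →τ 2 →σ 4
4 →τ 1 →σ 3

σ∘τ = [2 1 4 3]


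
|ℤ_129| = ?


ℤ_n has n elements.

|ℤ_129| = 129


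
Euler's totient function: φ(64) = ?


Factor n: 64 = 2^6
φ(n) = n · ∏(1 - 1/p) over distinct primes p | n
φ(64) = 64 · (1 - 1/2) = 32

φ(64) = 32


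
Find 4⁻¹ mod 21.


Use the extended Euclidean algorithm to write 1 = 4·s + 21·t; then s mod 21 is the inverse.
Euclidean algorithm:
  4 = 0·21 + 4
  21 = 5·4 + 1
  4 = 4·1 + 0
gcd(4,21) = 1
Back-substitution gives: 4·(-5) + 21·(1) = 1
So 4⁻¹ ≡ -5 ≡ 16 (mod 21)
Check: 4 × 16 = 64 ≡ 1 (mod 21) ✓

4⁻¹ ≡ 16 (mod 21)


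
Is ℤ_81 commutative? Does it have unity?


ℤ_81 is a commutative ring with unity 1; 81 = 3×27 is composite, so 3·27 ≡ 0 gives zero divisors (not an integral domain)
Commutative: Yes
Integral domain: No
Has unity: Yes

ℤ_81: Commutative=Yes, Unity=Yes


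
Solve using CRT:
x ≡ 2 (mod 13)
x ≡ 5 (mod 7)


m₁ = 13, m₂ = 7, gcd = 1, so CRT applies. M = m₁·m₂ = 91
Let M₁ = M/m₁ = 7, M₂ = M/m₂ = 13
Find y₁ ≡ M₁⁻¹ (mod m₁): 7⁻¹ ≡ 2 (mod 13)
Find y₂ ≡ M₂⁻¹ (mod m₂): 13⁻¹ ≡ 6 (mod 7)
x = a₁·M₁·y₁ + a₂·M₂·y₂ = 2·7·2 + 5·13·6 = 418
Reduce mod 91: x ≡ 54
Check: 54 mod 13 = 2 ✓, 54 mod 7 = 5 ✓

x ≡ 54 (mod 91)


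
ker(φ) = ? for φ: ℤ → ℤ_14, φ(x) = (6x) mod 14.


Kernel = preimage of identity
ker(φ) = {x ∈ ℤ : 6x ≡ 0 (mod 14)}. gcd(6,14) = 2, so 6x ≡ 0 (mod 14) ⟺ x ≡ 0 (mod 14/2 = 7). Hence ker(φ) = 7ℤ

ker(φ) = 7ℤ


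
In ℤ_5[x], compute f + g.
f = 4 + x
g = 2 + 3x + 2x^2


Add coefficients mod 5:
x^0: 4 + 2 = 1 (mod 5)
x^1: 1 + 3 = 4 (mod 5)
x^2: 0 + 2 = 2 (mod 5)
Result: 1 + 4x + 2x^2

f + g = 1 + 4x + 2x^2


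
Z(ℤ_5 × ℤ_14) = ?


Z(G) = {g ∈ G | gx = xg for all x ∈ G}
Direct product of abelian groups is abelian, so Z(G) = G

Z(ℤ_5 × ℤ_14) = ℤ_5 × ℤ_14


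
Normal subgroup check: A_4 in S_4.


H = A_4 in S_4
A_4 has index 2 in S_4, and every subgroup of index 2 is normal

Yes, normal subgroup


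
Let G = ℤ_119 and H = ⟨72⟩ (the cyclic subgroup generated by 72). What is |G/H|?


|⟨72⟩| = n / gcd(72, 119) = 119 / 1 = 119
H is normal (ℤ_119 is abelian).
|G/H| = |G| / |H| = 119 / 119 = 1

|G/H| = 1


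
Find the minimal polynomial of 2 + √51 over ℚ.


Let α = 2 + √51. Then α - 2 = √51, so (α - 2)² = 51, giving α² - 4α - 47 = 0. Degree 2 and α ∉ ℚ, so this is the minimal polynomial.

Minimal polynomial: x² - 4x - 47


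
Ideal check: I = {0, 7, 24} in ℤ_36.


Check ideal conditions for I = {0, 7, 24} in ℤ_36:
(1) I is an additive subgroup? No
(2) For r ∈ ℤ_36 and a ∈ I: r·a ∈ I? No  [counterexample: r=2, a=7, r·a mod 36 = 14 ∉ I]

No, I is not an ideal of ℤ_36


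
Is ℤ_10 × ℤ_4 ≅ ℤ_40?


Comparing ℤ_10 × ℤ_4 and ℤ_40:
gcd(10,4) = 2 ≠ 1. Max element order in ℤ_10×ℤ_4 is lcm(10,4) = 20 < 40, so it has no element of order 40

No, ℤ_10 × ℤ_4 ≇ ℤ_40


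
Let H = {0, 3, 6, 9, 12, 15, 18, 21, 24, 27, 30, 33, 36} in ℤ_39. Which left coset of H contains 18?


18 + H = {18 + h (mod 39) : h ∈ H}
18+0=18, 18+3=21, 18+6=24, 18+9=27, 18+12=30, 18+15=33, 18+18=36, 18+21=0, 18+24=3, 18+27=6, 18+30=9, 18+33=12, 18+36=15
18 + H = {0, 3, 6, 9, 12, 15, 18, 21, 24, 27, 30, 33, 36} = 0 + H

18 + H = {0, 3, 6, 9, 12, 15, 18, 21, 24, 27, 30, 33, 36}


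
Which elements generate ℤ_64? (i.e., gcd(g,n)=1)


g generates ℤ_n iff gcd(g,n) = 1
Prime factors of 64: 2
Generators are g ∈ {1,...,63} not divisible by any of these primes.
Generators: {1, 3, 5, 7, 9, 11, 13, 15, 17, 19, 21, 23, 25, 27, 29, 31, 33, 35, 37, 39, 41, 43, 45, 47, 49, 51, 53, 55, 57, 59, 61, 63}
Number of generators = φ(64) = 32

Generators of ℤ_64 = {1, 3, 5, 7, 9, 11, 13, 15, 17, 19, 21, 23, 25, 27, 29, 31, 33, 35, 37, 39, 41, 43, 45, 47, 49, 51, 53, 55, 57, 59, 61, 63}


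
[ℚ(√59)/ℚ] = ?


√59 has minimal polynomial x² - 59 (irreducible over ℚ since 59 is squarefree)

[ℚ(√59)/ℚ] = 2


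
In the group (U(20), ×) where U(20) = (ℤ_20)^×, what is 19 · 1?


Operation: multiplication mod 20
19 · 1 = (a × b) mod 20 with a = 19, b = 1

19 · 1 = 19


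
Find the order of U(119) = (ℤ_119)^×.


U(n) is the group of units mod n; |U(n)| = φ(n)
|U(119)| = φ(119) = 96

|U(119) = (ℤ_119)^×| = 96


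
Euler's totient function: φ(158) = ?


Factor n: 158 = 2 × 79
φ(n) = n · ∏(1 - 1/p) over distinct primes p | n
φ(158) = 158 · (1 - 1/2) · (1 - 1/79) = 78

φ(158) = 78


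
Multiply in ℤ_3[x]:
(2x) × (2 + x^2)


Expand and collect like terms; reduce coefficients mod 3:
x^0: 0·2 = 0 ≡ 0 (mod 3)
x^1: 0·0 + 2·2 = 4 ≡ 1 (mod 3)
x^2: 0·1 + 2·0 = 0 ≡ 0 (mod 3)
x^3: 2·1 = 2 ≡ 2 (mod 3)
Result: x + 2x^3

f · g = x + 2x^3


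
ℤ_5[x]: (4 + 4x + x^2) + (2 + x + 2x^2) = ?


Add coefficients mod 5:
x^0: 4 + 2 = 1 (mod 5)
x^1: 4 + 1 = 0 (mod 5)
x^2: 1 + 2 = 3 (mod 5)
Result: 1 + 3x^2

f + g = 1 + 3x^2


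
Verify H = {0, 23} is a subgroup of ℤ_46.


Subgroup test for H = {0, 23} in (ℤ_46, +):
(1) 0 ∈ H? Yes
(2) Closure: for all a,b ∈ H, (a+b) mod 46 ∈ H? Yes
(3) Inverses: for all a ∈ H, -a mod 46 ∈ H? Yes

Yes, H is a subgroup of ℤ_46


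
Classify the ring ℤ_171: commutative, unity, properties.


ℤ_171 is a commutative ring with unity 1; 171 = 3×57 is composite, so 3·57 ≡ 0 gives zero divisors (not an integral domain)
Commutative: Yes
Integral domain: No
Has unity: Yes

ℤ_171: Commutative=Yes, Unity=Yes


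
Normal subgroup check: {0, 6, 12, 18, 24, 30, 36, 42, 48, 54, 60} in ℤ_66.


H = {0, 6, 12, 18, 24, 30, 36, 42, 48, 54, 60} in ℤ_66
ℤ_66 is abelian; every subgroup of an abelian group is normal

Yes, normal subgroup


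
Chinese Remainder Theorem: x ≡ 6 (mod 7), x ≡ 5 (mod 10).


m₁ = 7, m₂ = 10, gcd = 1, so CRT applies. M = m₁·m₂ = 70
Let M₁ = M/m₁ = 10, M₂ = M/m₂ = 7
Find y₁ ≡ M₁⁻¹ (mod m₁): 10⁻¹ ≡ 5 (mod 7)
Find y₂ ≡ M₂⁻¹ (mod m₂): 7⁻¹ ≡ 3 (mod 10)
x = a₁·M₁·y₁ + a₂·M₂·y₂ = 6·10·5 + 5·7·3 = 405
Reduce mod 70: x ≡ 55
Check: 55 mod 7 = 6 ✓, 55 mod 10 = 5 ✓

x ≡ 55 (mod 70)


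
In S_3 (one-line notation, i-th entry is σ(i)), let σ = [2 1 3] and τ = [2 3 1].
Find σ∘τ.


σ∘τ: apply τ first, then σ
1 →τ 2 →σ 1
2 →τ 3 →σ 3
3 →τ 1 →σ 2

σ∘τ = [1 3 2]


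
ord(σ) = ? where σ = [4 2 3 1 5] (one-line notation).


Cycle decomposition: (1 4)
Cycle lengths: 2
Order = lcm(2) = 2

ord(σ) = 2


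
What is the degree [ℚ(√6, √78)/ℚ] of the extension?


[ℚ(√6,√78):ℚ] = [ℚ(√6,√78):ℚ(√6)]·[ℚ(√6):ℚ] = 2·2 = 4

[ℚ(√6, √78)/ℚ] = 4


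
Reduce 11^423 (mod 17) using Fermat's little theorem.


Fermat's little theorem: if p is prime and gcd(a,p)=1, then a^(p-1) ≡ 1 (mod p)
p = 17 is prime, gcd(11,17) = 1
Reduce exponent: 423 mod 16 = 7
So 11^423 ≡ 11^7 (mod 17)
11^7 mod 17 = 3

11^423 ≡ 3 (mod 17)


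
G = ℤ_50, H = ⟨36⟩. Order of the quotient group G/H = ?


|⟨36⟩| = n / gcd(36, 50) = 50 / 2 = 25
H is normal (ℤ_50 is abelian).
|G/H| = |G| / |H| = 50 / 25 = 2

|G/H| = 2


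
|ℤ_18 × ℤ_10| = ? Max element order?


|ℤ_18 × ℤ_10| = 18 × 10 = 180
Max element order = lcm(18,10) = 90
Cyclic? No (gcd=2)

|ℤ_18×ℤ_10| = 180, max element order = 90


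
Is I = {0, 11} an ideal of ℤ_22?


Check ideal conditions for I = {0, 11} in ℤ_22:
(1) I is an additive subgroup? Yes
(2) For r ∈ ℤ_22 and a ∈ I: r·a ∈ I? Yes

Yes, I is an ideal of ℤ_22


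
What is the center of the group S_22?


Z(G) = {g ∈ G | gx = xg for all x ∈ G}
S_n is non-abelian for n ≥ 3; Z(S_22) is trivial

Z(S_22) = {e}


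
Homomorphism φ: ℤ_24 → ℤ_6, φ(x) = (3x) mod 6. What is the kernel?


Kernel = preimage of identity
ker(φ) = {x ∈ ℤ_24 : 3x ≡ 0 (mod 6)}. Since 6 | 24, φ is well-defined. The kernel is the cyclic subgroup ⟨2⟩ of ℤ_24 (order 12), i.e. {0, 2, 4, 6, 8, 10, 12, 14, 16, 18, 20, 22}

ker(φ) = {0, 2, 4, 6, 8, 10, 12, 14, 16, 18, 20, 22}


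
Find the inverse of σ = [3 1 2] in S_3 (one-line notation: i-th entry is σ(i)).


To find σ⁻¹, swap domain and range:
σ(1) = 3 → σ⁻¹(3) = 1
σ(2) = 1 → σ⁻¹(1) = 2
σ(3) = 2 → σ⁻¹(2) = 3

σ⁻¹ = [2 3 1]


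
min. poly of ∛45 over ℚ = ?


∛45 satisfies x³ - 45 = 0, irreducible over ℚ (no rational root; 45 is not a perfect cube)

Minimal polynomial: x³ - 45


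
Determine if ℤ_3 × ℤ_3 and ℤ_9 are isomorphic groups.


Comparing ℤ_3 × ℤ_3 and ℤ_9:
gcd(3,3) = 3 ≠ 1. Max element order in ℤ_3×ℤ_3 is lcm(3,3) = 3 < 9, so it has no element of order 9

No, ℤ_3 × ℤ_3 ≇ ℤ_9


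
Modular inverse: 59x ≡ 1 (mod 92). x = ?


Use the extended Euclidean algorithm to write 1 = 59·s + 92·t; then s mod 92 is the inverse.
Euclidean algorithm:
  59 = 0·92 + 59
  92 = 1·59 + 33
  59 = 1·33 + 26
  33 = 1·26 + 7
  26 = 3·7 + 5
  7 = 1·5 + 2
  5 = 2·2 + 1
  2 = 2·1 + 0
gcd(59,92) = 1
Back-substitution gives: 59·(39) + 92·(-25) = 1
So 59⁻¹ ≡ 39 ≡ 39 (mod 92)
Check: 59 × 39 = 2301 ≡ 1 (mod 92) ✓

59⁻¹ ≡ 39 (mod 92)


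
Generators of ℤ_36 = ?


g generates ℤ_n iff gcd(g,n) = 1
Prime factors of 36: 2, 3
Generators are g ∈ {1,...,35} not divisible by any of these primes.
Generators: {1, 5, 7, 11, 13, 17, 19, 23, 25, 29, 31, 35}
Number of generators = φ(36) = 12

Generators of ℤ_36 = {1, 5, 7, 11, 13, 17, 19, 23, 25, 29, 31, 35}


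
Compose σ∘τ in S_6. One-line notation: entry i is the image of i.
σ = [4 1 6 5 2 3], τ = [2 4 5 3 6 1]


σ∘τ: apply τ first, then σ
1 →τ 2 →σ 1
2 →τ 4 →σ 5
3 →τ 5 →σ 2
4 →τ 3 →σ 6
5 →τ 6 →σ 3
6 →τ 1 →σ 4

σ∘τ = [1 5 2 6 3 4]


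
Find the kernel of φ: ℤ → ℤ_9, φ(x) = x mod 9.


Kernel = preimage of identity
ker(φ) = {x ∈ ℤ : x ≡ 0 (mod 9)} = 9ℤ = {0, ±9, ±18, ...}

ker(φ) = 9ℤ


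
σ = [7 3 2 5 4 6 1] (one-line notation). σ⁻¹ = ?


To find σ⁻¹, swap domain and range:
σ(1) = 7 → σ⁻¹(7) = 1
σ(2) = 3 → σ⁻¹(3) = 2
σ(3) = 2 → σ⁻¹(2) = 3
σ(4) = 5 → σ⁻¹(5) = 4
σ(5) = 4 → σ⁻¹(4) = 5
σ(6) = 6 → σ⁻¹(6) = 6
σ(7) = 1 → σ⁻¹(1) = 7

σ⁻¹ = [7 3 2 5 4 6 1]


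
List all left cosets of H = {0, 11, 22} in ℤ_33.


H = {0, 11, 22}, |H| = 3
Number of cosets = |G|/|H| = 33/3 = 11
0 + H = {0, 11, 22}
1 + H = {1, 12, 23}
2 + H = {2, 13, 24}
3 + H = {3, 14, 25}
4 + H = {4, 15, 26}
5 + H = {5, 16, 27}
6 + H = {6, 17, 28}
7 + H = {7, 18, 29}
8 + H = {8, 19, 30}
9 + H = {9, 20, 31}
10 + H = {10, 21, 32}

Cosets: 0+H={0,11,22}; 1+H={1,12,23}; 2+H={2,13,24}; 3+H={3,14,25}; 4+H={4,15,26}; 5+H={5,16,27}; 6+H={6,17,28}; 7+H={7,18,29}; 8+H={8,19,30}; 9+H={9,20,31}; 10+H={10,21,32}


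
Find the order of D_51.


|D_n| = 2n (n rotations and n reflections)
|D_51| = 2×51 = 102

|D_51| = 102


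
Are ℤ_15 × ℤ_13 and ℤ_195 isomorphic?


Comparing ℤ_15 × ℤ_13 and ℤ_195:
gcd(15,13) = 1, so ℤ_15 × ℤ_13 ≅ ℤ_195 (CRT)

Yes, ℤ_15 × ℤ_13 ≅ ℤ_195


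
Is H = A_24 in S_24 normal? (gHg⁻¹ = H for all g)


H = A_24 in S_24
A_24 has index 2 in S_24, and every subgroup of index 2 is normal

Yes, normal subgroup


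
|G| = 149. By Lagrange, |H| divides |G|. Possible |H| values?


Lagrange's theorem: |H| divides |G|
|G| = 149
Divisors of 149: 1, 149

Possible subgroup orders: {1, 149}


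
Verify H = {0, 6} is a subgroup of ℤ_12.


Subgroup test for H = {0, 6} in (ℤ_12, +):
(1) 0 ∈ H? Yes
(2) Closure: for all a,b ∈ H, (a+b) mod 12 ∈ H? Yes
(3) Inverses: for all a ∈ H, -a mod 12 ∈ H? Yes

Yes, H is a subgroup of ℤ_12


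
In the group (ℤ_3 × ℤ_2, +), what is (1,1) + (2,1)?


Operation: componentwise addition mod (3, 2)
(1,1) + (2,1) = ((a₁+b₁) mod 3, (a₂+b₂) mod 2) with a = (1,1), b = (2,1)

(1,1) + (2,1) = (0,0)


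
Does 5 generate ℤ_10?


g generates ℤ_n iff gcd(g, n) = 1
gcd(5, 10) = 5
Since gcd = 5 ≠ 1, ⟨5⟩ has order 2 < 10, so 5 is not a generator.

No, 5 does not generate ℤ_10


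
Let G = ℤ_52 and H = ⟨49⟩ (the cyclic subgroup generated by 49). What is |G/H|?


|⟨49⟩| = n / gcd(49, 52) = 52 / 1 = 52
H is normal (ℤ_52 is abelian).
|G/H| = |G| / |H| = 52 / 52 = 1

|G/H| = 1


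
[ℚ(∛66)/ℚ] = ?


∛66 has minimal polynomial x³ - 66 (irreducible over ℚ since 66 is not a perfect cube)

[ℚ(∛66)/ℚ] = 3


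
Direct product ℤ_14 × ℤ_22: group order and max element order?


|ℤ_14 × ℤ_22| = 14 × 22 = 308
Max element order = lcm(14,22) = 154
Cyclic? No (gcd=2)

|ℤ_14×ℤ_22| = 308, max element order = 154


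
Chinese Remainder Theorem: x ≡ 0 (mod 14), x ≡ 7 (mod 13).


m₁ = 14, m₂ = 13, gcd = 1, so CRT applies. M = m₁·m₂ = 182
Let M₁ = M/m₁ = 13, M₂ = M/m₂ = 14
Find y₁ ≡ M₁⁻¹ (mod m₁): 13⁻¹ ≡ 13 (mod 14)
Find y₂ ≡ M₂⁻¹ (mod m₂): 14⁻¹ ≡ 1 (mod 13)
x = a₁·M₁·y₁ + a₂·M₂·y₂ = 0·13·13 + 7·14·1 = 98
Reduce mod 182: x ≡ 98
Check: 98 mod 14 = 0 ✓, 98 mod 13 = 7 ✓

x ≡ 98 (mod 182)


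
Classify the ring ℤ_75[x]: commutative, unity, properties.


ℤ_75 has zero divisors (3·25 ≡ 0), and these lift to constant zero divisors in ℤ_75[x]; so not an integral domain
Commutative: Yes
Integral domain: No
Has unity: Yes

ℤ_75[x]: Commutative=Yes, Unity=Yes


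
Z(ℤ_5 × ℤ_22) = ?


Z(G) = {g ∈ G | gx = xg for all x ∈ G}
Direct product of abelian groups is abelian, so Z(G) = G

Z(ℤ_5 × ℤ_22) = ℤ_5 × ℤ_22


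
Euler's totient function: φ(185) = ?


Factor n: 185 = 5 × 37
φ(n) = n · ∏(1 - 1/p) over distinct primes p | n
φ(185) = 185 · (1 - 1/5) · (1 - 1/37) = 144

φ(185) = 144


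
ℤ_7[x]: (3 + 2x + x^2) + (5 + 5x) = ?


Add coefficients mod 7:
x^0: 3 + 5 = 1 (mod 7)
x^1: 2 + 5 = 0 (mod 7)
x^2: 1 + 0 = 1 (mod 7)
Result: 1 + x^2

f + g = 1 + x^2


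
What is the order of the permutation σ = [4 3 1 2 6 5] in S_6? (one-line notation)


Cycle decomposition: (1 4 2 3) (5 6)
Cycle lengths: 4, 2
Order = lcm(4, 2) = 4

ord(σ) = 4


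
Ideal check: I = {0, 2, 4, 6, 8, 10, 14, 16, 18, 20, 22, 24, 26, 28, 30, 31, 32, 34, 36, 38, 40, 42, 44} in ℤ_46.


Check ideal conditions for I = {0, 2, 4, 6, 8, 10, 14, 16, 18, 20, 22, 24, 26, 28, 30, 31, 32, 34, 36, 38, 40, 42, 44} in ℤ_46:
(1) I is an additive subgroup? No
(2) For r ∈ ℤ_46 and a ∈ I: r·a ∈ I? No  [counterexample: r=2, a=6, r·a mod 46 = 12 ∉ I]

No, I is not an ideal of ℤ_46


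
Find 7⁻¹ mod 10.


Use the extended Euclidean algorithm to write 1 = 7·s + 10·t; then s mod 10 is the inverse.
Euclidean algorithm:
  7 = 0·10 + 7
  10 = 1·7 + 3
  7 = 2·3 + 1
  3 = 3·1 + 0
gcd(7,10) = 1
Back-substitution gives: 7·(3) + 10·(-2) = 1
So 7⁻¹ ≡ 3 ≡ 3 (mod 10)
Check: 7 × 3 = 21 ≡ 1 (mod 10) ✓

7⁻¹ ≡ 3 (mod 10)


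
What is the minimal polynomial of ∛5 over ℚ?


∛5 satisfies x³ - 5 = 0, irreducible over ℚ (no rational root; 5 is not a perfect cube)

Minimal polynomial: x³ - 5


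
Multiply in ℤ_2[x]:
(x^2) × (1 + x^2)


Expand and collect like terms; reduce coefficients mod 2:
x^0: 0·1 = 0 ≡ 0 (mod 2)
x^1: 0·0 + 0·1 = 0 ≡ 0 (mod 2)
x^2: 0·1 + 0·0 + 1·1 = 1 ≡ 1 (mod 2)
x^3: 0·1 + 1·0 = 0 ≡ 0 (mod 2)
x^4: 1·1 = 1 ≡ 1 (mod 2)
Result: x^2 + x^4

f · g = x^2 + x^4


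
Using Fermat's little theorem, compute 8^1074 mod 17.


Fermat's little theorem: if p is prime and gcd(a,p)=1, then a^(p-1) ≡ 1 (mod p)
p = 17 is prime, gcd(8,17) = 1
Reduce exponent: 1074 mod 16 = 2
So 8^1074 ≡ 8^2 (mod 17)
8^2 mod 17 = 13

8^1074 ≡ 13 (mod 17)


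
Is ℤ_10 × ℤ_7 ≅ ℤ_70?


Comparing ℤ_10 × ℤ_7 and ℤ_70:
gcd(10,7) = 1, so ℤ_10 × ℤ_7 ≅ ℤ_70 (CRT)

Yes, ℤ_10 × ℤ_7 ≅ ℤ_70


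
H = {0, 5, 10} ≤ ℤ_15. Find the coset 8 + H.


8 + H = {8 + h (mod 15) : h ∈ H}
8+0=8, 8+5=13, 8+10=3
8 + H = {3, 8, 13} = 3 + H

8 + H = {3, 8, 13}


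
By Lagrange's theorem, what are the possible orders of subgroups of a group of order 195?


Lagrange's theorem: |H| divides |G|
|G| = 195
Divisors of 195: 1, 3, 5, 13, 15, 39, 65, 195

Possible subgroup orders: {1, 3, 5, 13, 15, 39, 65, 195}


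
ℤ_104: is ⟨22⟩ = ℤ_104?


g generates ℤ_n iff gcd(g, n) = 1
gcd(22, 104) = 2
Since gcd = 2 ≠ 1, ⟨22⟩ has order 52 < 104, so 22 is not a generator.

No, 22 does not generate ℤ_104


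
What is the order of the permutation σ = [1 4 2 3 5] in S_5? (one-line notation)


Cycle decomposition: (2 4 3)
Cycle lengths: 3
Order = lcm(3) = 3

ord(σ) = 3


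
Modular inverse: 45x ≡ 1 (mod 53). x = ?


Use the extended Euclidean algorithm to write 1 = 45·s + 53·t; then s mod 53 is the inverse.
Euclidean algorithm:
  45 = 0·53 + 45
  53 = 1·45 + 8
  45 = 5·8 + 5
  8 = 1·5 + 3
  5 = 1·3 + 2
  3 = 1·2 + 1
  2 = 2·1 + 0
gcd(45,53) = 1
Back-substitution gives: 45·(-20) + 53·(17) = 1
So 45⁻¹ ≡ -20 ≡ 33 (mod 53)
Check: 45 × 33 = 1485 ≡ 1 (mod 53) ✓

45⁻¹ ≡ 33 (mod 53)


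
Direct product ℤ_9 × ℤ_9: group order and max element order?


|ℤ_9 × ℤ_9| = 9 × 9 = 81
Max element order = lcm(9,9) = 9
Cyclic? No (gcd=9)

|ℤ_9×ℤ_9| = 81, max element order = 9


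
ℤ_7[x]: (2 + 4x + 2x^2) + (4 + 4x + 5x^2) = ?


Add coefficients mod 7:
x^0: 2 + 4 = 6 (mod 7)
x^1: 4 + 4 = 1 (mod 7)
x^2: 2 + 5 = 0 (mod 7)
Result: 6 + x

f + g = 6 + x


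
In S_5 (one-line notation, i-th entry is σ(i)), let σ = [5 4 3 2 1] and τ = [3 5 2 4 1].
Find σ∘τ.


σ∘τ: apply τ first, then σ
1 →τ 3 →σ 3
2 →τ 5 →σ 1
3 →τ 2 →σ 4
4 →τ 4 →σ 2
5 →τ 1 →σ 5

σ∘τ = [3 1 4 2 5]


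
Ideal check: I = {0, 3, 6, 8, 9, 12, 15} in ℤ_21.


Check ideal conditions for I = {0, 3, 6, 8, 9, 12, 15} in ℤ_21:
(1) I is an additive subgroup? No
(2) For r ∈ ℤ_21 and a ∈ I: r·a ∈ I? No  [counterexample: r=2, a=8, r·a mod 21 = 16 ∉ I]

No, I is not an ideal of ℤ_21


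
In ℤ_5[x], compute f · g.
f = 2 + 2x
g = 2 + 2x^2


Expand and collect like terms; reduce coefficients mod 5:
x^0: 2·2 = 4 ≡ 4 (mod 5)
x^1: 2·0 + 2·2 = 4 ≡ 4 (mod 5)
x^2: 2·2 + 2·0 = 4 ≡ 4 (mod 5)
x^3: 2·2 = 4 ≡ 4 (mod 5)
Result: 4 + 4x + 4x^2 + 4x^3

f · g = 4 + 4x + 4x^2 + 4x^3


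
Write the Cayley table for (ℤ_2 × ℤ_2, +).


Elements: {(0,0), (0,1), (1,0), (1,1)}
Operation: componentwise addition mod (2, 2)
Entry (a, b) = ((a₁+b₁) mod 2, (a₂+b₂) mod 2)

Cayley table:
      | (0,0) | (0,1) | (1,0) | (1,1)
(0,0) | (0,0) | (0,1) | (1,0) | (1,1)
(0,1) | (0,1) | (0,0) | (1,1) | (1,0)
(1,0) | (1,0) | (1,1) | (0,0) | (0,1)
(1,1) | (1,1) | (1,0) | (0,1) | (0,0)


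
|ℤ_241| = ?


ℤ_n has n elements.

|ℤ_241| = 241


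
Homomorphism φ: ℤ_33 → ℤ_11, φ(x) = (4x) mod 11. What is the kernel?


Kernel = preimage of identity
ker(φ) = {x ∈ ℤ_33 : 4x ≡ 0 (mod 11)}. Since 11 | 33, φ is well-defined. The kernel is the cyclic subgroup ⟨11⟩ of ℤ_33 (order 3), i.e. {0, 11, 22}

ker(φ) = {0, 11, 22}


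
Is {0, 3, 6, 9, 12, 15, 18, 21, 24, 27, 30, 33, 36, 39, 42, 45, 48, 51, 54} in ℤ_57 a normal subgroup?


H = {0, 3, 6, 9, 12, 15, 18, 21, 24, 27, 30, 33, 36, 39, 42, 45, 48, 51, 54} in ℤ_57
ℤ_57 is abelian; every subgroup of an abelian group is normal

Yes, normal subgroup


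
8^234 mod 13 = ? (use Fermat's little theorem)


Fermat's little theorem: if p is prime and gcd(a,p)=1, then a^(p-1) ≡ 1 (mod p)
p = 13 is prime, gcd(8,13) = 1
Reduce exponent: 234 mod 12 = 6
So 8^234 ≡ 8^6 (mod 13)
8^6 mod 13 = 12

8^234 ≡ 12 (mod 13)


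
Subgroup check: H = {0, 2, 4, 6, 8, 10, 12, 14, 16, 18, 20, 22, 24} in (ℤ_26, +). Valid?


Subgroup test for H = {0, 2, 4, 6, 8, 10, 12, 14, 16, 18, 20, 22, 24} in (ℤ_26, +):
(1) 0 ∈ H? Yes
(2) Closure: for all a,b ∈ H, (a+b) mod 26 ∈ H? Yes
(3) Inverses: for all a ∈ H, -a mod 26 ∈ H? Yes

Yes, H is a subgroup of ℤ_26


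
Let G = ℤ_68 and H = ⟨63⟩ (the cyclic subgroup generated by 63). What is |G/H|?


|⟨63⟩| = n / gcd(63, 68) = 68 / 1 = 68
H is normal (ℤ_68 is abelian).
|G/H| = |G| / |H| = 68 / 68 = 1

|G/H| = 1


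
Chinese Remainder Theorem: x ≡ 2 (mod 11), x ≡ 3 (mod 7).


m₁ = 11, m₂ = 7, gcd = 1, so CRT applies. M = m₁·m₂ = 77
Let M₁ = M/m₁ = 7, M₂ = M/m₂ = 11
Find y₁ ≡ M₁⁻¹ (mod m₁): 7⁻¹ ≡ 8 (mod 11)
Find y₂ ≡ M₂⁻¹ (mod m₂): 11⁻¹ ≡ 2 (mod 7)
x = a₁·M₁·y₁ + a₂·M₂·y₂ = 2·7·8 + 3·11·2 = 178
Reduce mod 77: x ≡ 24
Check: 24 mod 11 = 2 ✓, 24 mod 7 = 3 ✓

x ≡ 24 (mod 77)


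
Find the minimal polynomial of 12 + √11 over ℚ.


Let α = 12 + √11. Then α - 12 = √11, so (α - 12)² = 11, giving α² - 24α + 133 = 0. Degree 2 and α ∉ ℚ, so this is the minimal polynomial.

Minimal polynomial: x² - 24x + 133


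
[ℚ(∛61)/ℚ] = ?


∛61 has minimal polynomial x³ - 61 (irreducible over ℚ since 61 is not a perfect cube)

[ℚ(∛61)/ℚ] = 3


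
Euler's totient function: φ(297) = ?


Factor n: 297 = 3^3 × 11
φ(n) = n · ∏(1 - 1/p) over distinct primes p | n
φ(297) = 297 · (1 - 1/3) · (1 - 1/11) = 180

φ(297) = 180


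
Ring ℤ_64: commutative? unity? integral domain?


ℤ_64 is a commutative ring with unity 1; 64 = 2×32 is composite, so 2·32 ≡ 0 gives zero divisors (not an integral domain)
Commutative: Yes
Integral domain: No
Has unity: Yes

ℤ_64: Commutative=Yes, Unity=Yes


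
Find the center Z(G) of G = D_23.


Z(G) = {g ∈ G | gx = xg for all x ∈ G}
For odd n, Z(D_n) = {e}: no nontrivial rotation commutes with all reflections

Z(D_23) = {e}


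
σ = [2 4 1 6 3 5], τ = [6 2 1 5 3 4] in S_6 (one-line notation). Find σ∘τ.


σ∘τ: apply τ first, then σ
1 →τ 6 →σ 5
2 →τ 2 →σ 4
3 →τ 1 →σ 2
4 →τ 5 →σ 3
5 →τ 3 →σ 1
6 →τ 4 →σ 6

σ∘τ = [5 4 2 3 1 6]


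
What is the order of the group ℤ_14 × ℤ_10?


|A × B| = |A| · |B|
|ℤ_14 × ℤ_10| = 14 × 10 = 140

|ℤ_14 × ℤ_10| = 140


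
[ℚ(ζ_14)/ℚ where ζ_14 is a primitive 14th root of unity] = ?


[ℚ(ζ_n):ℚ] = deg Φ_n(x) = φ(n). Here φ(14) = 6

[ℚ(ζ_14)/ℚ where ζ_14 is a primitive 14th root of unity] = 6


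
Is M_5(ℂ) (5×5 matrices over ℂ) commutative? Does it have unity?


Matrix multiplication is non-commutative for n ≥ 2; the identity matrix I is the unity; singular matrices give zero divisors, so not an integral domain
Commutative: No
Integral domain: No
Has unity: Yes

M_5(ℂ) (5×5 matrices over ℂ): Commutative=No, Unity=Yes


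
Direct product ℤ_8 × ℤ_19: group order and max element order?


|ℤ_8 × ℤ_19| = 8 × 19 = 152
Max element order = lcm(8,19) = 152
Cyclic? Yes (gcd=1)

|ℤ_8×ℤ_19| = 152, max element order = 152


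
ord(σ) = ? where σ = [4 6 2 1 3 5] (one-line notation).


Cycle decomposition: (1 4) (2 6 5 3)
Cycle lengths: 2, 4
Order = lcm(2, 4) = 4

ord(σ) = 4


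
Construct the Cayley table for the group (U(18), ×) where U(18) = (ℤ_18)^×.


Elements: {1, 5, 7, 11, 13, 17}
Operation: multiplication mod 18
Entry (a, b) = (a × b) mod 18

Cayley table:
   |  1 |  5 |  7 | 11 | 13 | 17
 1 |  1 |  5 |  7 | 11 | 13 | 17
 5 |  5 |  7 | 17 |  1 | 11 | 13
 7 |  7 | 17 | 13 |  5 |  1 | 11
11 | 11 |  1 |  5 | 13 | 17 |  7
13 | 13 | 11 |  1 | 17 |  7 |  5
17 | 17 | 13 | 11 |  7 |  5 |  1


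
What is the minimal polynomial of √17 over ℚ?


√17 satisfies x² - 17 = 0, irreducible over ℚ since 17 is squarefree

Minimal polynomial: x² - 17
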